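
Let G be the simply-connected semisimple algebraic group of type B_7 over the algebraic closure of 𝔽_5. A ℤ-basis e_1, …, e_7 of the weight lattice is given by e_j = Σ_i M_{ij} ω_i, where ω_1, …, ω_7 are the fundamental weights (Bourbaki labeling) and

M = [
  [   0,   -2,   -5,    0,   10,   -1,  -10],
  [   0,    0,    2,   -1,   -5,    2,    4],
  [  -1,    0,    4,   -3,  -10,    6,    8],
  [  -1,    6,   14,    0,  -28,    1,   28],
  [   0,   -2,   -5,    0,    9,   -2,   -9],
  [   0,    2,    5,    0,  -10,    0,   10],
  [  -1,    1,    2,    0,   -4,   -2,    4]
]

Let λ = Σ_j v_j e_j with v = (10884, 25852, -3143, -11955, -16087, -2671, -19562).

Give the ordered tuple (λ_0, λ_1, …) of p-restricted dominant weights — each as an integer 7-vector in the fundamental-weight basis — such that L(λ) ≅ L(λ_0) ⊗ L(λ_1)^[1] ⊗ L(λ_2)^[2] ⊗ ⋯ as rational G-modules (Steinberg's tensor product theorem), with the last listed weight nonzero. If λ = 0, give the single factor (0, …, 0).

Compute c_i = Σ_j M_{ij} v_j with v = (10884, 25852, -3143, -11955, -16087, -2671, -19562):
  c_1 = 0·10884 + (-2)·(25852) + (-5)·(-3143) + (0)·(-11955) + (10)·(-16087) + (-1)·(-2671) + (-10)·(-19562) = 1432
  c_2 = 0·10884 + 0·25852 + (2)·(-3143) + (-1)·(-11955) + (-5)·(-16087) + (2)·(-2671) + (4)·(-19562) = 2514
  c_3 = (-1)·(10884) + 0·25852 + (4)·(-3143) + (-3)·(-11955) + (-10)·(-16087) + (6)·(-2671) + (8)·(-19562) = 757
  c_4 = (-1)·(10884) + 6·25852 + (14)·(-3143) + (0)·(-11955) + (-28)·(-16087) + (1)·(-2671) + (28)·(-19562) = 255
  c_5 = 0·10884 + (-2)·(25852) + (-5)·(-3143) + (0)·(-11955) + (9)·(-16087) + (-2)·(-2671) + (-9)·(-19562) = 628
  c_6 = 0·10884 + 2·25852 + (5)·(-3143) + (0)·(-11955) + (-10)·(-16087) + (0)·(-2671) + (10)·(-19562) = 1239
  c_7 = (-1)·(10884) + 1·25852 + (2)·(-3143) + (0)·(-11955) + (-4)·(-16087) + (-2)·(-2671) + (4)·(-19562) = 124
Writing each c_i in base p = 5:
  c_1 = 1432 = 2·5^0 + 1·5^1 + 2·5^2 + 1·5^3 + 2·5^4
  c_2 = 2514 = 4·5^0 + 2·5^1 + 0·5^2 + 0·5^3 + 4·5^4
  c_3 = 757 = 2·5^0 + 1·5^1 + 0·5^2 + 1·5^3 + 1·5^4
  c_4 = 255 = 0·5^0 + 1·5^1 + 0·5^2 + 2·5^3
  c_5 = 628 = 3·5^0 + 0·5^1 + 0·5^2 + 0·5^3 + 1·5^4
  c_6 = 1239 = 4·5^0 + 2·5^1 + 4·5^2 + 4·5^3 + 1·5^4
  c_7 = 124 = 4·5^0 + 4·5^1 + 4·5^2
p-restricted factor λ_0 = (2, 4, 2, 0, 3, 4, 4)
p-restricted factor λ_1 = (1, 2, 1, 1, 0, 2, 4)
p-restricted factor λ_2 = (2, 0, 0, 0, 0, 4, 4)
p-restricted factor λ_3 = (1, 0, 1, 2, 0, 4, 0)
p-restricted factor λ_4 = (2, 4, 1, 0, 1, 1, 0)

((2, 4, 2, 0, 3, 4, 4), (1, 2, 1, 1, 0, 2, 4), (2, 0, 0, 0, 0, 4, 4), (1, 0, 1, 2, 0, 4, 0), (2, 4, 1, 0, 1, 1, 0))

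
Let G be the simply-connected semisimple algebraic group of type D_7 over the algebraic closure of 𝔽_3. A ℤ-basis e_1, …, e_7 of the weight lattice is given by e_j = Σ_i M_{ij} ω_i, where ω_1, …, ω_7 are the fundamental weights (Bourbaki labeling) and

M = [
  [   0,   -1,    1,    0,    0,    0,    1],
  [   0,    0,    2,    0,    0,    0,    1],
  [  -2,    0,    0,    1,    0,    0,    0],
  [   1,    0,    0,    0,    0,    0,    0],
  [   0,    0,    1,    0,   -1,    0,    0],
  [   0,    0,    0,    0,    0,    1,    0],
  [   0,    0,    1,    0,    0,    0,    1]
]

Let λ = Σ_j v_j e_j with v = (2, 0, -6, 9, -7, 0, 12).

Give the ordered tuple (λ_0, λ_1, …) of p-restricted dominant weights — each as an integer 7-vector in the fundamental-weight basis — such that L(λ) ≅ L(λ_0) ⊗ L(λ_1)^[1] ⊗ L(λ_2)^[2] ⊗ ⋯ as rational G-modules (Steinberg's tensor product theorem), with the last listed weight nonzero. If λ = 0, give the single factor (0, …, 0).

((0, 0, 2, 2, 1, 0, 0), (2, 0, 1, 0, 0, 0, 2))

Converting to the ω-basis (c_i = row i of M dotted with v = (2, 0, -6, 9, -7, 0, 12)):
  c_1 = 0·2 + (-1)·(0) + (1)·(-6) + 0·9 + (0)·(-7) + 0·0 + 1·12 = 6
  c_2 = 0·2 + 0·0 + (2)·(-6) + 0·9 + (0)·(-7) + 0·0 + 1·12 = 0
  c_3 = (-2)·(2) + 0·0 + (0)·(-6) + 1·9 + (0)·(-7) + 0·0 + 0·12 = 5
  c_4 = 1·2 + 0·0 + (0)·(-6) + 0·9 + (0)·(-7) + 0·0 + 0·12 = 2
  c_5 = 0·2 + 0·0 + (1)·(-6) + 0·9 + (-1)·(-7) + 0·0 + 0·12 = 1
  c_6 = 0·2 + 0·0 + (0)·(-6) + 0·9 + (0)·(-7) + 1·0 + 0·12 = 0
  c_7 = 0·2 + 0·0 + (1)·(-6) + 0·9 + (0)·(-7) + 0·0 + 1·12 = 6
Base-3 expansion of each c_i:
  c_1 = 6 = 0·3^0 + 2·3^1
  c_2 = 0
  c_3 = 5 = 2·3^0 + 1·3^1
  c_4 = 2 = 2·3^0
  c_5 = 1 = 1·3^0
  c_6 = 0
  c_7 = 6 = 0·3^0 + 2·3^1
λ_0 = (0, 0, 2, 2, 1, 0, 0)
λ_1 = (2, 0, 1, 0, 0, 0, 2)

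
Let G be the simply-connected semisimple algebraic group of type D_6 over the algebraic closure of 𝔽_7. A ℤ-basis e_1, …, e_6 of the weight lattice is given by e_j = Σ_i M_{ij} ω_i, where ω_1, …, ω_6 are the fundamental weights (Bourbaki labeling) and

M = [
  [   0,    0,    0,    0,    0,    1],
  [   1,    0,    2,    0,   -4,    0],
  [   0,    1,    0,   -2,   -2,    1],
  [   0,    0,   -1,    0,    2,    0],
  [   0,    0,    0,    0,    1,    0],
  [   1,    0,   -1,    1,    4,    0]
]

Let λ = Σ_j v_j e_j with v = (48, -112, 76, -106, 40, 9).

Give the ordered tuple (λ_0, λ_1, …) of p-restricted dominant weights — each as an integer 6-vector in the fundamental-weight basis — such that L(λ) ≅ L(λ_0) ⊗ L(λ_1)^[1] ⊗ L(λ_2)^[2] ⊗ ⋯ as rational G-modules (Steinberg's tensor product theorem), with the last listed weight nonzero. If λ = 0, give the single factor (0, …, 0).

((2, 5, 1, 4, 5, 5), (1, 5, 4, 0, 5, 3))

Compute c_i = Σ_j M_{ij} v_j with v = (48, -112, 76, -106, 40, 9):
  c_1 = 0*48 + 0*-112 + 0*76 + 0*-106 + 0*40 + 1*9 = 9
  c_2 = 1*48 + 0*-112 + 2*76 + 0*-106 + -4*40 + 0*9 = 40
  c_3 = 0*48 + 1*-112 + 0*76 + -2*-106 + -2*40 + 1*9 = 29
  c_4 = 0*48 + 0*-112 + -1*76 + 0*-106 + 2*40 + 0*9 = 4
  c_5 = 0*48 + 0*-112 + 0*76 + 0*-106 + 1*40 + 0*9 = 40
  c_6 = 1*48 + 0*-112 + -1*76 + 1*-106 + 4*40 + 0*9 = 26
Writing each c_i in base p = 7:
  c_1 = 9 = 2·7^0 + 1·7^1
  c_2 = 40 = 5·7^0 + 5·7^1
  c_3 = 29 = 1·7^0 + 4·7^1
  c_4 = 4 = 4·7^0
  c_5 = 40 = 5·7^0 + 5·7^1
  c_6 = 26 = 5·7^0 + 3·7^1
Factor λ_0 = (2, 5, 1, 4, 5, 5)
Factor λ_1 = (1, 5, 4, 0, 5, 3)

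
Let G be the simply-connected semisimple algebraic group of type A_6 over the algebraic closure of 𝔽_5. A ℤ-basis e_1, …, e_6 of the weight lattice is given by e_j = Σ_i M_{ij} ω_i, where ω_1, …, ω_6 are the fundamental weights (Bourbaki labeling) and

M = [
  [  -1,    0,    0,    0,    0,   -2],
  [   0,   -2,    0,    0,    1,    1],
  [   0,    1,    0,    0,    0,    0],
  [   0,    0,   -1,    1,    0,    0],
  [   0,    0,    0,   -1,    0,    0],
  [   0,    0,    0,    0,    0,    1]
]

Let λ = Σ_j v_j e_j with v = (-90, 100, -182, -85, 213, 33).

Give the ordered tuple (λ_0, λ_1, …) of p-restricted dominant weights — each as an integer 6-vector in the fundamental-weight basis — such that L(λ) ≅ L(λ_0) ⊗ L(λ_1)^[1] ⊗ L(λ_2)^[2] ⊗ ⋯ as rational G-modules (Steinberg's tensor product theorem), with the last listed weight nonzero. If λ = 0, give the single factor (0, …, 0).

((4, 1, 0, 2, 0, 3), (4, 4, 0, 4, 2, 1), (0, 1, 4, 3, 3, 1))

In the fundamental-weight basis, λ has coordinates c = M·v (v = (-90, 100, -182, -85, 213, 33)):
  c_1 = (-1)·(-90) + (0)·(100) + (0)·(-182) + (0)·(-85) + (0)·(213) + (-2)·(33) = 24
  c_2 = (0)·(-90) + (-2)·(100) + (0)·(-182) + (0)·(-85) + (1)·(213) + (1)·(33) = 46
  c_3 = (0)·(-90) + (1)·(100) + (0)·(-182) + (0)·(-85) + (0)·(213) + (0)·(33) = 100
  c_4 = (0)·(-90) + (0)·(100) + (-1)·(-182) + (1)·(-85) + (0)·(213) + (0)·(33) = 97
  c_5 = (0)·(-90) + (0)·(100) + (0)·(-182) + (-1)·(-85) + (0)·(213) + (0)·(33) = 85
  c_6 = (0)·(-90) + (0)·(100) + (0)·(-182) + (0)·(-85) + (0)·(213) + (1)·(33) = 33
Expand coordinatewise in base 5:
  c_1 = 24 = 4·5^0 + 4·5^1
  c_2 = 46 = 1·5^0 + 4·5^1 + 1·5^2
  c_3 = 100 = 0·5^0 + 0·5^1 + 4·5^2
  c_4 = 97 = 2·5^0 + 4·5^1 + 3·5^2
  c_5 = 85 = 0·5^0 + 2·5^1 + 3·5^2
  c_6 = 33 = 3·5^0 + 1·5^1 + 1·5^2
λ_0 = (4, 1, 0, 2, 0, 3)
λ_1 = (4, 4, 0, 4, 2, 1)
λ_2 = (0, 1, 4, 3, 3, 1)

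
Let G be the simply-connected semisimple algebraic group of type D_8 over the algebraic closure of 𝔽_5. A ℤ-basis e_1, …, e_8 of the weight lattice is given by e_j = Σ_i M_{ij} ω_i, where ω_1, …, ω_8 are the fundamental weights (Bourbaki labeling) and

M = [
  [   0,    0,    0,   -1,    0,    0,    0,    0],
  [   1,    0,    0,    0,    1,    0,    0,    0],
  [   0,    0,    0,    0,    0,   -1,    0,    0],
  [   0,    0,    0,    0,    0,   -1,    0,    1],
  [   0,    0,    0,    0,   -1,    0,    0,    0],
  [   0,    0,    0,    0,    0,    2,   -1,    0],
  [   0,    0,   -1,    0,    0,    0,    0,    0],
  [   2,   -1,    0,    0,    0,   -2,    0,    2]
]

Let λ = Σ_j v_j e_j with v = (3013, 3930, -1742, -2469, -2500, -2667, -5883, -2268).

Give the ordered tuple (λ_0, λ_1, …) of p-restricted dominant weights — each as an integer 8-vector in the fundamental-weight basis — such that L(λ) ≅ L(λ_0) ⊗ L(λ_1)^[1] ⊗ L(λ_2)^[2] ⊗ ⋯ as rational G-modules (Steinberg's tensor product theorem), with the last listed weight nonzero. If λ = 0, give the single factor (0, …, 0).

Change of basis e → ω: c = M·v where v = (3013, 3930, -1742, -2469, -2500, -2667, -5883, -2268):
  c_1 = 0·3013 + 0·3930 + (0)·(-1742) + (-1)·(-2469) + (0)·(-2500) + (0)·(-2667) + (0)·(-5883) + (0)·(-2268) = 2469
  c_2 = 1·3013 + 0·3930 + (0)·(-1742) + (0)·(-2469) + (1)·(-2500) + (0)·(-2667) + (0)·(-5883) + (0)·(-2268) = 513
  c_3 = 0·3013 + 0·3930 + (0)·(-1742) + (0)·(-2469) + (0)·(-2500) + (-1)·(-2667) + (0)·(-5883) + (0)·(-2268) = 2667
  c_4 = 0·3013 + 0·3930 + (0)·(-1742) + (0)·(-2469) + (0)·(-2500) + (-1)·(-2667) + (0)·(-5883) + (1)·(-2268) = 399
  c_5 = 0·3013 + 0·3930 + (0)·(-1742) + (0)·(-2469) + (-1)·(-2500) + (0)·(-2667) + (0)·(-5883) + (0)·(-2268) = 2500
  c_6 = 0·3013 + 0·3930 + (0)·(-1742) + (0)·(-2469) + (0)·(-2500) + (2)·(-2667) + (-1)·(-5883) + (0)·(-2268) = 549
  c_7 = 0·3013 + 0·3930 + (-1)·(-1742) + (0)·(-2469) + (0)·(-2500) + (0)·(-2667) + (0)·(-5883) + (0)·(-2268) = 1742
  c_8 = 2·3013 + (-1)·(3930) + (0)·(-1742) + (0)·(-2469) + (0)·(-2500) + (-2)·(-2667) + (0)·(-5883) + (2)·(-2268) = 2894
Expand coordinatewise in base 5:
  c_1 = 2469 = 4·5^0 + 3·5^1 + 3·5^2 + 4·5^3 + 3·5^4
  c_2 = 513 = 3·5^0 + 2·5^1 + 0·5^2 + 4·5^3
  c_3 = 2667 = 2·5^0 + 3·5^1 + 1·5^2 + 1·5^3 + 4·5^4
  c_4 = 399 = 4·5^0 + 4·5^1 + 0·5^2 + 3·5^3
  c_5 = 2500 = 0·5^0 + 0·5^1 + 0·5^2 + 0·5^3 + 4·5^4
  c_6 = 549 = 4·5^0 + 4·5^1 + 1·5^2 + 4·5^3
  c_7 = 1742 = 2·5^0 + 3·5^1 + 4·5^2 + 3·5^3 + 2·5^4
  c_8 = 2894 = 4·5^0 + 3·5^1 + 0·5^2 + 3·5^3 + 4·5^4
p-restricted factor λ_0 = (4, 3, 2, 4, 0, 4, 2, 4)
p-restricted factor λ_1 = (3, 2, 3, 4, 0, 4, 3, 3)
p-restricted factor λ_2 = (3, 0, 1, 0, 0, 1, 4, 0)
p-restricted factor λ_3 = (4, 4, 1, 3, 0, 4, 3, 3)
p-restricted factor λ_4 = (3, 0, 4, 0, 4, 0, 2, 4)

((4, 3, 2, 4, 0, 4, 2, 4), (3, 2, 3, 4, 0, 4, 3, 3), (3, 0, 1, 0, 0, 1, 4, 0), (4, 4, 1, 3, 0, 4, 3, 3), (3, 0, 4, 0, 4, 0, 2, 4))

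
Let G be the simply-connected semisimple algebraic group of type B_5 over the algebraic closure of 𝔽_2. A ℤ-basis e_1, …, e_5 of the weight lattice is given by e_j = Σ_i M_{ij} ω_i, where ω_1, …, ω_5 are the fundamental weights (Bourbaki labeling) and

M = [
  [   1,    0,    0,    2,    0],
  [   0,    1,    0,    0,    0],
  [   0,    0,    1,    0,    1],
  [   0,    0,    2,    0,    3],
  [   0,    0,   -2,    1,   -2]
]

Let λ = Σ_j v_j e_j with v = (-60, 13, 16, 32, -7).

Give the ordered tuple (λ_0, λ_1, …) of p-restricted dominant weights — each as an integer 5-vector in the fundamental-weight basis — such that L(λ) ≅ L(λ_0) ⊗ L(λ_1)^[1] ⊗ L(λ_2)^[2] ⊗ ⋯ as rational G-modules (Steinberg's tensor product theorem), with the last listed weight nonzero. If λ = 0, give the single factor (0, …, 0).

((0, 1, 1, 1, 0), (0, 0, 0, 1, 1), (1, 1, 0, 0, 1), (0, 1, 1, 1, 1))

Converting to the ω-basis (c_i = row i of M dotted with v = (-60, 13, 16, 32, -7)):
  c_1 = (1)·(-60) + (0)·(13) + (0)·(16) + (2)·(32) + (0)·(-7) = 4
  c_2 = (0)·(-60) + (1)·(13) + (0)·(16) + (0)·(32) + (0)·(-7) = 13
  c_3 = (0)·(-60) + (0)·(13) + (1)·(16) + (0)·(32) + (1)·(-7) = 9
  c_4 = (0)·(-60) + (0)·(13) + (2)·(16) + (0)·(32) + (3)·(-7) = 11
  c_5 = (0)·(-60) + (0)·(13) + (-2)·(16) + (1)·(32) + (-2)·(-7) = 14
Writing each c_i in base p = 2:
  c_1 = 4 = 0·2^0 + 0·2^1 + 1·2^2
  c_2 = 13 = 1·2^0 + 0·2^1 + 1·2^2 + 1·2^3
  c_3 = 9 = 1·2^0 + 0·2^1 + 0·2^2 + 1·2^3
  c_4 = 11 = 1·2^0 + 1·2^1 + 0·2^2 + 1·2^3
  c_5 = 14 = 0·2^0 + 1·2^1 + 1·2^2 + 1·2^3
p-restricted factor λ_0 = (0, 1, 1, 1, 0)
p-restricted factor λ_1 = (0, 0, 0, 1, 1)
p-restricted factor λ_2 = (1, 1, 0, 0, 1)
p-restricted factor λ_3 = (0, 1, 1, 1, 1)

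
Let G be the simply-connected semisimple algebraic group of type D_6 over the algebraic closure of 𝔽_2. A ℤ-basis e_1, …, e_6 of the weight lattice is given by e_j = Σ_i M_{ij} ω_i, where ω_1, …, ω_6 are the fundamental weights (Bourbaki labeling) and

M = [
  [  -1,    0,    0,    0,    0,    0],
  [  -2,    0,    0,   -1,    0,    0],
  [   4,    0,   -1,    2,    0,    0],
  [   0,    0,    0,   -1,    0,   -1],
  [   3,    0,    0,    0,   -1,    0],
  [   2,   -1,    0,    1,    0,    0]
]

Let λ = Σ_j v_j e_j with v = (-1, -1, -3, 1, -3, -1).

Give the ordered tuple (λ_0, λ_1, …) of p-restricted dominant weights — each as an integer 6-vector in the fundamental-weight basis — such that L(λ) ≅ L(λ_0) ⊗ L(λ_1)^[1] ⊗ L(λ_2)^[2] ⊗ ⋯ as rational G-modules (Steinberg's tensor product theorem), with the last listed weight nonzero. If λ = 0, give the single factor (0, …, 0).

Compute c_i = Σ_j M_{ij} v_j with v = (-1, -1, -3, 1, -3, -1):
  c_1 = -1*-1 + 0*-1 + 0*-3 + 0*1 + 0*-3 + 0*-1 = 1
  c_2 = -2*-1 + 0*-1 + 0*-3 + -1*1 + 0*-3 + 0*-1 = 1
  c_3 = 4*-1 + 0*-1 + -1*-3 + 2*1 + 0*-3 + 0*-1 = 1
  c_4 = 0*-1 + 0*-1 + 0*-3 + -1*1 + 0*-3 + -1*-1 = 0
  c_5 = 3*-1 + 0*-1 + 0*-3 + 0*1 + -1*-3 + 0*-1 = 0
  c_6 = 2*-1 + -1*-1 + 0*-3 + 1*1 + 0*-3 + 0*-1 = 0
Base-2 expansion of each c_i:
  c_1 = 1 = 1·2^0
  c_2 = 1 = 1·2^0
  c_3 = 1 = 1·2^0
  c_4 = 0
  c_5 = 0
  c_6 = 0
p-restricted factor λ_0 = (1, 1, 1, 0, 0, 0)

((1, 1, 1, 0, 0, 0),)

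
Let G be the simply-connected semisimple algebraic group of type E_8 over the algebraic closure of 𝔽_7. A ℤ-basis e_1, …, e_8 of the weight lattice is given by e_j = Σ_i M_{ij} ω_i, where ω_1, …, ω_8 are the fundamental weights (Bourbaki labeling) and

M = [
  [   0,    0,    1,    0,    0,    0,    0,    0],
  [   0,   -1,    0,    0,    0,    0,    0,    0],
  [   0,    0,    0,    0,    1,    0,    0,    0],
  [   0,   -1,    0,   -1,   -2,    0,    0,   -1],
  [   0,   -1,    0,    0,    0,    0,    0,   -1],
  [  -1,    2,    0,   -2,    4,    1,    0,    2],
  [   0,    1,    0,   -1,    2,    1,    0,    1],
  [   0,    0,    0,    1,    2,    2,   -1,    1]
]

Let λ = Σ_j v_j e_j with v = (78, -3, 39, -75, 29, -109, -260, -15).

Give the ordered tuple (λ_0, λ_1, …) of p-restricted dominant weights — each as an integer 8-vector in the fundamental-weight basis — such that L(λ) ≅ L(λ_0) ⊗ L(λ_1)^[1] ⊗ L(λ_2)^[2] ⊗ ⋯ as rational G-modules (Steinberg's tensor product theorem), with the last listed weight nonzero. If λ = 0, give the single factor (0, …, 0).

Converting to the ω-basis (c_i = row i of M dotted with v = (78, -3, 39, -75, 29, -109, -260, -15)):
  c_1 = 0*78 + 0*-3 + 1*39 + 0*-75 + 0*29 + 0*-109 + 0*-260 + 0*-15 = 39
  c_2 = 0*78 + -1*-3 + 0*39 + 0*-75 + 0*29 + 0*-109 + 0*-260 + 0*-15 = 3
  c_3 = 0*78 + 0*-3 + 0*39 + 0*-75 + 1*29 + 0*-109 + 0*-260 + 0*-15 = 29
  c_4 = 0*78 + -1*-3 + 0*39 + -1*-75 + -2*29 + 0*-109 + 0*-260 + -1*-15 = 35
  c_5 = 0*78 + -1*-3 + 0*39 + 0*-75 + 0*29 + 0*-109 + 0*-260 + -1*-15 = 18
  c_6 = -1*78 + 2*-3 + 0*39 + -2*-75 + 4*29 + 1*-109 + 0*-260 + 2*-15 = 43
  c_7 = 0*78 + 1*-3 + 0*39 + -1*-75 + 2*29 + 1*-109 + 0*-260 + 1*-15 = 6
  c_8 = 0*78 + 0*-3 + 0*39 + 1*-75 + 2*29 + 2*-109 + -1*-260 + 1*-15 = 10
Base-7 expansion of each c_i:
  c_1 = 39 = 4·7^0 + 5·7^1
  c_2 = 3 = 3·7^0
  c_3 = 29 = 1·7^0 + 4·7^1
  c_4 = 35 = 0·7^0 + 5·7^1
  c_5 = 18 = 4·7^0 + 2·7^1
  c_6 = 43 = 1·7^0 + 6·7^1
  c_7 = 6 = 6·7^0
  c_8 = 10 = 3·7^0 + 1·7^1
λ_0 = (4, 3, 1, 0, 4, 1, 6, 3)
λ_1 = (5, 0, 4, 5, 2, 6, 0, 1)

((4, 3, 1, 0, 4, 1, 6, 3), (5, 0, 4, 5, 2, 6, 0, 1))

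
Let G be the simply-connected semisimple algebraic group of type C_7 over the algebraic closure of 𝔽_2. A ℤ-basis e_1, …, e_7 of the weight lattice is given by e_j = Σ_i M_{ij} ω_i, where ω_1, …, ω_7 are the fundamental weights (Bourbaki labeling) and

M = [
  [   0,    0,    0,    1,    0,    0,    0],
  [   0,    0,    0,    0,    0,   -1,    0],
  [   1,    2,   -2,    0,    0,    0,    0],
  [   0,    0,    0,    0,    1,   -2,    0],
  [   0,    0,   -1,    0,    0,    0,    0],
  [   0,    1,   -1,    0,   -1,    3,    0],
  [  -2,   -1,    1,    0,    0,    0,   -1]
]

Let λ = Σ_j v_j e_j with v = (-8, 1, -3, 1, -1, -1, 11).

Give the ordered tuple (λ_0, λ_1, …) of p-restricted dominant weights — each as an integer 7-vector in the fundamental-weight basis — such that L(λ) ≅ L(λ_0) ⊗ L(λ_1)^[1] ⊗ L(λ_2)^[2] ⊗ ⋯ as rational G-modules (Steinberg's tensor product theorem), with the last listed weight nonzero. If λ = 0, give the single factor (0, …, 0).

((1, 1, 0, 1, 1, 0, 1), (0, 0, 0, 0, 1, 1, 0))

Change of basis e → ω: c = M·v where v = (-8, 1, -3, 1, -1, -1, 11):
  c_1 = (0)·(-8) + (0)·(1) + (0)·(-3) + (1)·(1) + (0)·(-1) + (0)·(-1) + (0)·(11) = 1
  c_2 = (0)·(-8) + (0)·(1) + (0)·(-3) + (0)·(1) + (0)·(-1) + (-1)·(-1) + (0)·(11) = 1
  c_3 = (1)·(-8) + (2)·(1) + (-2)·(-3) + (0)·(1) + (0)·(-1) + (0)·(-1) + (0)·(11) = 0
  c_4 = (0)·(-8) + (0)·(1) + (0)·(-3) + (0)·(1) + (1)·(-1) + (-2)·(-1) + (0)·(11) = 1
  c_5 = (0)·(-8) + (0)·(1) + (-1)·(-3) + (0)·(1) + (0)·(-1) + (0)·(-1) + (0)·(11) = 3
  c_6 = (0)·(-8) + (1)·(1) + (-1)·(-3) + (0)·(1) + (-1)·(-1) + (3)·(-1) + (0)·(11) = 2
  c_7 = (-2)·(-8) + (-1)·(1) + (1)·(-3) + (0)·(1) + (0)·(-1) + (0)·(-1) + (-1)·(11) = 1
Writing each c_i in base p = 2:
  c_1 = 1 = 1·2^0
  c_2 = 1 = 1·2^0
  c_3 = 0
  c_4 = 1 = 1·2^0
  c_5 = 3 = 1·2^0 + 1·2^1
  c_6 = 2 = 0·2^0 + 1·2^1
  c_7 = 1 = 1·2^0
λ_0 = (1, 1, 0, 1, 1, 0, 1)
λ_1 = (0, 0, 0, 0, 1, 1, 0)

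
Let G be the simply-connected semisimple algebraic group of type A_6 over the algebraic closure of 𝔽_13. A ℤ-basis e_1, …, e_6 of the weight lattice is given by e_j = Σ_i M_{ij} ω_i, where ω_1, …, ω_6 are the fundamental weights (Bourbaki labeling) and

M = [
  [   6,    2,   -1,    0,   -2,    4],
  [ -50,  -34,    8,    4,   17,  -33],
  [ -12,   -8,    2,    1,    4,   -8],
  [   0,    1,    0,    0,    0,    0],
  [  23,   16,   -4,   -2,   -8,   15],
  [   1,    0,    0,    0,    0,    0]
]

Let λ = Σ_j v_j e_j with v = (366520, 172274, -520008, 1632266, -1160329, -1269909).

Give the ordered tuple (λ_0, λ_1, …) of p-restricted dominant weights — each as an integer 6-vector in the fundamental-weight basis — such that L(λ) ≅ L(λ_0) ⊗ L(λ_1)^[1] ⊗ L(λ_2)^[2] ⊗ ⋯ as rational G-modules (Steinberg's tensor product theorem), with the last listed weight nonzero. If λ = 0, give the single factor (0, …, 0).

Converting to the ω-basis (c_i = row i of M dotted with v = (366520, 172274, -520008, 1632266, -1160329, -1269909)):
  c_1 = 6·366520 + 2·172274 + (-1)·(-520008) + 0·1632266 + (-2)·(-1160329) + (4)·(-1269909) = 304698
  c_2 = (-50)·(366520) + (-34)·(172274) + (8)·(-520008) + 4·1632266 + (17)·(-1160329) + (-33)·(-1269909) = 367088
  c_3 = (-12)·(366520) + (-8)·(172274) + (2)·(-520008) + 1·1632266 + (4)·(-1160329) + (-8)·(-1269909) = 333774
  c_4 = 0·366520 + 1·172274 + (0)·(-520008) + 0·1632266 + (0)·(-1160329) + (0)·(-1269909) = 172274
  c_5 = 23·366520 + 16·172274 + (-4)·(-520008) + (-2)·(1632266) + (-8)·(-1160329) + (15)·(-1269909) = 235841
  c_6 = 1·366520 + 0·172274 + (0)·(-520008) + 0·1632266 + (0)·(-1160329) + (0)·(-1269909) = 366520
Expand coordinatewise in base 13:
  c_1 = 304698 = 4·13^0 + 12·13^1 + 8·13^2 + 8·13^3 + 10·13^4
  c_2 = 367088 = 7·13^0 + 1·13^1 + 1·13^2 + 11·13^3 + 12·13^4
  c_3 = 333774 = 12·13^0 + 12·13^1 + 11·13^2 + 8·13^3 + 11·13^4
  c_4 = 172274 = 11·13^0 + 4·13^1 + 5·13^2 + 0·13^3 + 6·13^4
  c_5 = 235841 = 8·13^0 + 6·13^1 + 4·13^2 + 3·13^3 + 8·13^4
  c_6 = 366520 = 11·13^0 + 9·13^1 + 10·13^2 + 10·13^3 + 12·13^4
p-restricted factor λ_0 = (4, 7, 12, 11, 8, 11)
p-restricted factor λ_1 = (12, 1, 12, 4, 6, 9)
p-restricted factor λ_2 = (8, 1, 11, 5, 4, 10)
p-restricted factor λ_3 = (8, 11, 8, 0, 3, 10)
p-restricted factor λ_4 = (10, 12, 11, 6, 8, 12)

((4, 7, 12, 11, 8, 11), (12, 1, 12, 4, 6, 9), (8, 1, 11, 5, 4, 10), (8, 11, 8, 0, 3, 10), (10, 12, 11, 6, 8, 12))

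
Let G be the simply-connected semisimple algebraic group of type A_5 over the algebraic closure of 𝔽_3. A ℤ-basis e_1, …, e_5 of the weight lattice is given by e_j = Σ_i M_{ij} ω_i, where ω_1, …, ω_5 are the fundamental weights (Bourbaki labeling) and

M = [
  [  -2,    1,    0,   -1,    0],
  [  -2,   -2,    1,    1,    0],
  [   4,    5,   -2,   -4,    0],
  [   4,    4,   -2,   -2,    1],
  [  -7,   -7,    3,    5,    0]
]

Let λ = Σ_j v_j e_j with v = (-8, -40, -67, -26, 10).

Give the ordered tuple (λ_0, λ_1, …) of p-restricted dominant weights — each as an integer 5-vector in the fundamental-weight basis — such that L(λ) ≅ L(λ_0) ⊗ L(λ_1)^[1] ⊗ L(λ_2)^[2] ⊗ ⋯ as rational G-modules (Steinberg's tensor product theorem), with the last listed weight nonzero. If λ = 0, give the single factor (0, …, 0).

((2, 0, 0, 1, 2), (0, 1, 2, 1, 1))

Converting to the ω-basis (c_i = row i of M dotted with v = (-8, -40, -67, -26, 10)):
  c_1 = (-2)·(-8) + (1)·(-40) + (0)·(-67) + (-1)·(-26) + (0)·(10) = 2
  c_2 = (-2)·(-8) + (-2)·(-40) + (1)·(-67) + (1)·(-26) + (0)·(10) = 3
  c_3 = (4)·(-8) + (5)·(-40) + (-2)·(-67) + (-4)·(-26) + (0)·(10) = 6
  c_4 = (4)·(-8) + (4)·(-40) + (-2)·(-67) + (-2)·(-26) + (1)·(10) = 4
  c_5 = (-7)·(-8) + (-7)·(-40) + (3)·(-67) + (5)·(-26) + (0)·(10) = 5
Writing each c_i in base p = 3:
  c_1 = 2 = 2·3^0
  c_2 = 3 = 0·3^0 + 1·3^1
  c_3 = 6 = 0·3^0 + 2·3^1
  c_4 = 4 = 1·3^0 + 1·3^1
  c_5 = 5 = 2·3^0 + 1·3^1
Factor λ_0 = (2, 0, 0, 1, 2)
Factor λ_1 = (0, 1, 2, 1, 1)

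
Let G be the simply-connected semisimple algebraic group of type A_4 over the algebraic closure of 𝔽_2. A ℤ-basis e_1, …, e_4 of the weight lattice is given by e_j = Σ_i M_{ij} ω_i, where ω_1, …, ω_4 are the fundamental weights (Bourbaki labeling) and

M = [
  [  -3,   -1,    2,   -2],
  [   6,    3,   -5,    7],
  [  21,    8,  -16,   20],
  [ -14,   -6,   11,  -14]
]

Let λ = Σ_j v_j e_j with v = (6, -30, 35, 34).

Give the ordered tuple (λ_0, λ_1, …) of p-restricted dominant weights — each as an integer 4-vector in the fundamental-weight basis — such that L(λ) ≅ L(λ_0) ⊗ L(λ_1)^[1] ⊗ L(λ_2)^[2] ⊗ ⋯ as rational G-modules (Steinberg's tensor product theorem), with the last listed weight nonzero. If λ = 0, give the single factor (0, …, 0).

In the fundamental-weight basis, λ has coordinates c = M·v (v = (6, -30, 35, 34)):
  c_1 = (-3)·(6) + (-1)·(-30) + 2·35 + (-2)·(34) = 14
  c_2 = 6·6 + (3)·(-30) + (-5)·(35) + 7·34 = 9
  c_3 = 21·6 + (8)·(-30) + (-16)·(35) + 20·34 = 6
  c_4 = (-14)·(6) + (-6)·(-30) + 11·35 + (-14)·(34) = 5
Expand coordinatewise in base 2:
  c_1 = 14 = 0·2^0 + 1·2^1 + 1·2^2 + 1·2^3
  c_2 = 9 = 1·2^0 + 0·2^1 + 0·2^2 + 1·2^3
  c_3 = 6 = 0·2^0 + 1·2^1 + 1·2^2
  c_4 = 5 = 1·2^0 + 0·2^1 + 1·2^2
Factor λ_0 = (0, 1, 0, 1)
Factor λ_1 = (1, 0, 1, 0)
Factor λ_2 = (1, 0, 1, 1)
Factor λ_3 = (1, 1, 0, 0)

((0, 1, 0, 1), (1, 0, 1, 0), (1, 0, 1, 1), (1, 1, 0, 0))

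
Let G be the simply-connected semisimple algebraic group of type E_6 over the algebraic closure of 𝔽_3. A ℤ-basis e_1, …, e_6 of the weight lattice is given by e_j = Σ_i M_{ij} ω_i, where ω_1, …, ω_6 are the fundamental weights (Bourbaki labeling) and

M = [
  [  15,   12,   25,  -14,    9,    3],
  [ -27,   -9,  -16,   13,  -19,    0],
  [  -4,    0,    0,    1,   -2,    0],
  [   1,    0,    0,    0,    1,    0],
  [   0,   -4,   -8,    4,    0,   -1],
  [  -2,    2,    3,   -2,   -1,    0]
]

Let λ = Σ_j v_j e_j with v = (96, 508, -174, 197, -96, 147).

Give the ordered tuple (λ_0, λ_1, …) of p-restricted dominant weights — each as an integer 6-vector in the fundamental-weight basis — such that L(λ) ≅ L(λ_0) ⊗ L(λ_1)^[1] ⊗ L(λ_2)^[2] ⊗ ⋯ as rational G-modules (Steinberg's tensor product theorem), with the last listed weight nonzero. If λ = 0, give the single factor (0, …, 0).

In the fundamental-weight basis, λ has coordinates c = M·v (v = (96, 508, -174, 197, -96, 147)):
  c_1 = (15)·(96) + (12)·(508) + (25)·(-174) + (-14)·(197) + (9)·(-96) + (3)·(147) = 5
  c_2 = (-27)·(96) + (-9)·(508) + (-16)·(-174) + (13)·(197) + (-19)·(-96) + (0)·(147) = 5
  c_3 = (-4)·(96) + (0)·(508) + (0)·(-174) + (1)·(197) + (-2)·(-96) + (0)·(147) = 5
  c_4 = (1)·(96) + (0)·(508) + (0)·(-174) + (0)·(197) + (1)·(-96) + (0)·(147) = 0
  c_5 = (0)·(96) + (-4)·(508) + (-8)·(-174) + (4)·(197) + (0)·(-96) + (-1)·(147) = 1
  c_6 = (-2)·(96) + (2)·(508) + (3)·(-174) + (-2)·(197) + (-1)·(-96) + (0)·(147) = 4
Expand coordinatewise in base 3:
  c_1 = 5 = 2·3^0 + 1·3^1
  c_2 = 5 = 2·3^0 + 1·3^1
  c_3 = 5 = 2·3^0 + 1·3^1
  c_4 = 0
  c_5 = 1 = 1·3^0
  c_6 = 4 = 1·3^0 + 1·3^1
Factor λ_0 = (2, 2, 2, 0, 1, 1)
Factor λ_1 = (1, 1, 1, 0, 0, 1)

((2, 2, 2, 0, 1, 1), (1, 1, 1, 0, 0, 1))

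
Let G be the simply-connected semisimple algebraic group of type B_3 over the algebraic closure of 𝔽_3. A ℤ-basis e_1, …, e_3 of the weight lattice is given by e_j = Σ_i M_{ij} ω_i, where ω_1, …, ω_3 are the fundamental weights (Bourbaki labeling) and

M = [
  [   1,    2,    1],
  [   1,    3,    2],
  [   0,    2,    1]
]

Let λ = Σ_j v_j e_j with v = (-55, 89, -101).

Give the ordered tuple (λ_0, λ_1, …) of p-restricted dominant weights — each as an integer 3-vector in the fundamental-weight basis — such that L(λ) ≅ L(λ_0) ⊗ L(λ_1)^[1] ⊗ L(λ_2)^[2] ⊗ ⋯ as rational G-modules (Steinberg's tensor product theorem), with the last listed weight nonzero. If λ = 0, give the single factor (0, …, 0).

((1, 1, 2), (1, 0, 1), (2, 1, 2), (0, 0, 2))

Change of basis e → ω: c = M·v where v = (-55, 89, -101):
  c_1 = (1)·(-55) + (2)·(89) + (1)·(-101) = 22
  c_2 = (1)·(-55) + (3)·(89) + (2)·(-101) = 10
  c_3 = (0)·(-55) + (2)·(89) + (1)·(-101) = 77
Writing each c_i in base p = 3:
  c_1 = 22 = 1·3^0 + 1·3^1 + 2·3^2
  c_2 = 10 = 1·3^0 + 0·3^1 + 1·3^2
  c_3 = 77 = 2·3^0 + 1·3^1 + 2·3^2 + 2·3^3
p-restricted factor λ_0 = (1, 1, 2)
p-restricted factor λ_1 = (1, 0, 1)
p-restricted factor λ_2 = (2, 1, 2)
p-restricted factor λ_3 = (0, 0, 2)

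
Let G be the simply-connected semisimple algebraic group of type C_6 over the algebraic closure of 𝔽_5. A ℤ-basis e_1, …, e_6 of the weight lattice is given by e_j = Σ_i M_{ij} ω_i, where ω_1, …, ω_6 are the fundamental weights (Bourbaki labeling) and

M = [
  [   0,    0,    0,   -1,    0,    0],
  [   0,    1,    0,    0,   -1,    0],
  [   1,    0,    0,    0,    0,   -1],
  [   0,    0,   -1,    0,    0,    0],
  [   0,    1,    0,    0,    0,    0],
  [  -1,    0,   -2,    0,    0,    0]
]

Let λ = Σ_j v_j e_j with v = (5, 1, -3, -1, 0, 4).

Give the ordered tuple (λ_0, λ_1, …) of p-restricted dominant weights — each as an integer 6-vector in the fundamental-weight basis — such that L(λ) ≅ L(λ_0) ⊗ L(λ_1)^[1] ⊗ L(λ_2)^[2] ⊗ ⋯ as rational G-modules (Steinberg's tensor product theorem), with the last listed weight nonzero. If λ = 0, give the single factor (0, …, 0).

((1, 1, 1, 3, 1, 1),)

Converting to the ω-basis (c_i = row i of M dotted with v = (5, 1, -3, -1, 0, 4)):
  c_1 = 0*5 + 0*1 + 0*-3 + -1*-1 + 0*0 + 0*4 = 1
  c_2 = 0*5 + 1*1 + 0*-3 + 0*-1 + -1*0 + 0*4 = 1
  c_3 = 1*5 + 0*1 + 0*-3 + 0*-1 + 0*0 + -1*4 = 1
  c_4 = 0*5 + 0*1 + -1*-3 + 0*-1 + 0*0 + 0*4 = 3
  c_5 = 0*5 + 1*1 + 0*-3 + 0*-1 + 0*0 + 0*4 = 1
  c_6 = -1*5 + 0*1 + -2*-3 + 0*-1 + 0*0 + 0*4 = 1
Base-5 expansion of each c_i:
  c_1 = 1 = 1·5^0
  c_2 = 1 = 1·5^0
  c_3 = 1 = 1·5^0
  c_4 = 3 = 3·5^0
  c_5 = 1 = 1·5^0
  c_6 = 1 = 1·5^0
Factor λ_0 = (1, 1, 1, 3, 1, 1)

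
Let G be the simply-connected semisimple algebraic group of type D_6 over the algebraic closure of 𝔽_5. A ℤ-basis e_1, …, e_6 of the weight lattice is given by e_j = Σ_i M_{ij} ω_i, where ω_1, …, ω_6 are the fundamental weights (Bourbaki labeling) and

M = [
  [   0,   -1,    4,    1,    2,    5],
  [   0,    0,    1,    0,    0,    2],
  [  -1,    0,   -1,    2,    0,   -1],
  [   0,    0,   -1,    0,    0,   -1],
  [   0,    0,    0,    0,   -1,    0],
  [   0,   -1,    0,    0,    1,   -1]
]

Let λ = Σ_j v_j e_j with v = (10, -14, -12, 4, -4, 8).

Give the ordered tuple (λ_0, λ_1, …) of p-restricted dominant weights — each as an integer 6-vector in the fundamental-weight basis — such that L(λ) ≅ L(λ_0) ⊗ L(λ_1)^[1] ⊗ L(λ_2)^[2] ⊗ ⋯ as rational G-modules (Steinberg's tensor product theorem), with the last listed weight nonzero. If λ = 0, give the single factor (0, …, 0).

((2, 4, 2, 4, 4, 2),)

Change of basis e → ω: c = M·v where v = (10, -14, -12, 4, -4, 8):
  c_1 = (0)·(10) + (-1)·(-14) + (4)·(-12) + (1)·(4) + (2)·(-4) + (5)·(8) = 2
  c_2 = (0)·(10) + (0)·(-14) + (1)·(-12) + (0)·(4) + (0)·(-4) + (2)·(8) = 4
  c_3 = (-1)·(10) + (0)·(-14) + (-1)·(-12) + (2)·(4) + (0)·(-4) + (-1)·(8) = 2
  c_4 = (0)·(10) + (0)·(-14) + (-1)·(-12) + (0)·(4) + (0)·(-4) + (-1)·(8) = 4
  c_5 = (0)·(10) + (0)·(-14) + (0)·(-12) + (0)·(4) + (-1)·(-4) + (0)·(8) = 4
  c_6 = (0)·(10) + (-1)·(-14) + (0)·(-12) + (0)·(4) + (1)·(-4) + (-1)·(8) = 2
Expand coordinatewise in base 5:
  c_1 = 2 = 2·5^0
  c_2 = 4 = 4·5^0
  c_3 = 2 = 2·5^0
  c_4 = 4 = 4·5^0
  c_5 = 4 = 4·5^0
  c_6 = 2 = 2·5^0
p-restricted factor λ_0 = (2, 4, 2, 4, 4, 2)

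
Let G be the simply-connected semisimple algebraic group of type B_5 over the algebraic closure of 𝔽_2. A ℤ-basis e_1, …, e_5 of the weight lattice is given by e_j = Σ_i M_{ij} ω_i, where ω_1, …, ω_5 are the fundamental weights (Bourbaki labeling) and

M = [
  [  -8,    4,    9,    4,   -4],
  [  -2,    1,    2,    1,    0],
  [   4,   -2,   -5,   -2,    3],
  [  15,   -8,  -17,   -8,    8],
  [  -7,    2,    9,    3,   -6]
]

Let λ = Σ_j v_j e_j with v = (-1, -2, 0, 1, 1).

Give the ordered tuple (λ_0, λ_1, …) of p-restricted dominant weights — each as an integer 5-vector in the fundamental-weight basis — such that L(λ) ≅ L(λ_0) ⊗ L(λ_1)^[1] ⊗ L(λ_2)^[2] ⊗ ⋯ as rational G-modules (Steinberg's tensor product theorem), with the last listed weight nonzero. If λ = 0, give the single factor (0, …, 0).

((0, 1, 1, 1, 0),)

Change of basis e → ω: c = M·v where v = (-1, -2, 0, 1, 1):
  c_1 = (-8)·(-1) + (4)·(-2) + (9)·(0) + (4)·(1) + (-4)·(1) = 0
  c_2 = (-2)·(-1) + (1)·(-2) + (2)·(0) + (1)·(1) + (0)·(1) = 1
  c_3 = (4)·(-1) + (-2)·(-2) + (-5)·(0) + (-2)·(1) + (3)·(1) = 1
  c_4 = (15)·(-1) + (-8)·(-2) + (-17)·(0) + (-8)·(1) + (8)·(1) = 1
  c_5 = (-7)·(-1) + (2)·(-2) + (9)·(0) + (3)·(1) + (-6)·(1) = 0
Base-2 expansion of each c_i:
  c_1 = 0
  c_2 = 1 = 1·2^0
  c_3 = 1 = 1·2^0
  c_4 = 1 = 1·2^0
  c_5 = 0
λ_0 = (0, 1, 1, 1, 0)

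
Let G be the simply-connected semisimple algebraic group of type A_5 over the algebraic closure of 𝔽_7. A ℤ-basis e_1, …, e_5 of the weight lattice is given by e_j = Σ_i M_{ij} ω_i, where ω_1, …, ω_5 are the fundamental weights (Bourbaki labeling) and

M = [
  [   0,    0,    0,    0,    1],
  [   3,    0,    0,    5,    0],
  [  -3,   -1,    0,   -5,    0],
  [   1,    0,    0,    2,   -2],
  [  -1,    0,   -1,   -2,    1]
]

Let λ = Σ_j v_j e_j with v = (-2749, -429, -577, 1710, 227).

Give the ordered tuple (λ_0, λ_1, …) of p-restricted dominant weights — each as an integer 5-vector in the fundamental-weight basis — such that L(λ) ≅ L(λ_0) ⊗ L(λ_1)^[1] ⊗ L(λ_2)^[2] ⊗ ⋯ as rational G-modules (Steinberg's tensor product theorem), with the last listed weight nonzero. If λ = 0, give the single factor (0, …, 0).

((3, 2, 0, 0, 0), (4, 1, 4, 3, 5), (4, 6, 2, 4, 2))

Change of basis e → ω: c = M·v where v = (-2749, -429, -577, 1710, 227):
  c_1 = (0)·(-2749) + (0)·(-429) + (0)·(-577) + (0)·(1710) + (1)·(227) = 227
  c_2 = (3)·(-2749) + (0)·(-429) + (0)·(-577) + (5)·(1710) + (0)·(227) = 303
  c_3 = (-3)·(-2749) + (-1)·(-429) + (0)·(-577) + (-5)·(1710) + (0)·(227) = 126
  c_4 = (1)·(-2749) + (0)·(-429) + (0)·(-577) + (2)·(1710) + (-2)·(227) = 217
  c_5 = (-1)·(-2749) + (0)·(-429) + (-1)·(-577) + (-2)·(1710) + (1)·(227) = 133
Expand coordinatewise in base 7:
  c_1 = 227 = 3·7^0 + 4·7^1 + 4·7^2
  c_2 = 303 = 2·7^0 + 1·7^1 + 6·7^2
  c_3 = 126 = 0·7^0 + 4·7^1 + 2·7^2
  c_4 = 217 = 0·7^0 + 3·7^1 + 4·7^2
  c_5 = 133 = 0·7^0 + 5·7^1 + 2·7^2
p-restricted factor λ_0 = (3, 2, 0, 0, 0)
p-restricted factor λ_1 = (4, 1, 4, 3, 5)
p-restricted factor λ_2 = (4, 6, 2, 4, 2)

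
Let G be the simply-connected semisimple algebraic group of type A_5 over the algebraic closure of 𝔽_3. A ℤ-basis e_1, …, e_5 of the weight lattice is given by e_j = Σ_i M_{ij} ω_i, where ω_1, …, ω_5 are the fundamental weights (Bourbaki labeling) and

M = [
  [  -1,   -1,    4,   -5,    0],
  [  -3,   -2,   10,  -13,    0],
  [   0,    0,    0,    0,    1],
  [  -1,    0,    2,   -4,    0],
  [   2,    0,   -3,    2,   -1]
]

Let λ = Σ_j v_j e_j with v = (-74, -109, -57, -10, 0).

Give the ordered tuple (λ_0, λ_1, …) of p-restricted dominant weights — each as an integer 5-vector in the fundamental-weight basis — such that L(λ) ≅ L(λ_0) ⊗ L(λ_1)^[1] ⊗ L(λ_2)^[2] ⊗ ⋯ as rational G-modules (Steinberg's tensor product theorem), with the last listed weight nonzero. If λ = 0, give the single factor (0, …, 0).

((2, 0, 0, 0, 0), (1, 0, 0, 0, 1))

Converting to the ω-basis (c_i = row i of M dotted with v = (-74, -109, -57, -10, 0)):
  c_1 = -1*-74 + -1*-109 + 4*-57 + -5*-10 + 0*0 = 5
  c_2 = -3*-74 + -2*-109 + 10*-57 + -13*-10 + 0*0 = 0
  c_3 = 0*-74 + 0*-109 + 0*-57 + 0*-10 + 1*0 = 0
  c_4 = -1*-74 + 0*-109 + 2*-57 + -4*-10 + 0*0 = 0
  c_5 = 2*-74 + 0*-109 + -3*-57 + 2*-10 + -1*0 = 3
Expand coordinatewise in base 3:
  c_1 = 5 = 2·3^0 + 1·3^1
  c_2 = 0
  c_3 = 0
  c_4 = 0
  c_5 = 3 = 0·3^0 + 1·3^1
Factor λ_0 = (2, 0, 0, 0, 0)
Factor λ_1 = (1, 0, 0, 0, 1)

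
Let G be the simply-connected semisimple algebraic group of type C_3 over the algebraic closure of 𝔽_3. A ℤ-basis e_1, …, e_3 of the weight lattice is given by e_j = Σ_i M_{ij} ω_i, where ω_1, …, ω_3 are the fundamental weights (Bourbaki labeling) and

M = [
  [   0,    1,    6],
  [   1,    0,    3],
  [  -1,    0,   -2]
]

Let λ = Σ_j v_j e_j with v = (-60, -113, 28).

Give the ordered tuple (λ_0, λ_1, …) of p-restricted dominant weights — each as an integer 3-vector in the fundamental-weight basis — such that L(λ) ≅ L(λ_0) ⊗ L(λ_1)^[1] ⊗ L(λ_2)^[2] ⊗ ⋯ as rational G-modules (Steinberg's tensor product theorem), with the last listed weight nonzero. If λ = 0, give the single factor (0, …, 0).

Converting to the ω-basis (c_i = row i of M dotted with v = (-60, -113, 28)):
  c_1 = (0)·(-60) + (1)·(-113) + (6)·(28) = 55
  c_2 = (1)·(-60) + (0)·(-113) + (3)·(28) = 24
  c_3 = (-1)·(-60) + (0)·(-113) + (-2)·(28) = 4
Expand coordinatewise in base 3:
  c_1 = 55 = 1·3^0 + 0·3^1 + 0·3^2 + 2·3^3
  c_2 = 24 = 0·3^0 + 2·3^1 + 2·3^2
  c_3 = 4 = 1·3^0 + 1·3^1
p-restricted factor λ_0 = (1, 0, 1)
p-restricted factor λ_1 = (0, 2, 1)
p-restricted factor λ_2 = (0, 2, 0)
p-restricted factor λ_3 = (2, 0, 0)

((1, 0, 1), (0, 2, 1), (0, 2, 0), (2, 0, 0))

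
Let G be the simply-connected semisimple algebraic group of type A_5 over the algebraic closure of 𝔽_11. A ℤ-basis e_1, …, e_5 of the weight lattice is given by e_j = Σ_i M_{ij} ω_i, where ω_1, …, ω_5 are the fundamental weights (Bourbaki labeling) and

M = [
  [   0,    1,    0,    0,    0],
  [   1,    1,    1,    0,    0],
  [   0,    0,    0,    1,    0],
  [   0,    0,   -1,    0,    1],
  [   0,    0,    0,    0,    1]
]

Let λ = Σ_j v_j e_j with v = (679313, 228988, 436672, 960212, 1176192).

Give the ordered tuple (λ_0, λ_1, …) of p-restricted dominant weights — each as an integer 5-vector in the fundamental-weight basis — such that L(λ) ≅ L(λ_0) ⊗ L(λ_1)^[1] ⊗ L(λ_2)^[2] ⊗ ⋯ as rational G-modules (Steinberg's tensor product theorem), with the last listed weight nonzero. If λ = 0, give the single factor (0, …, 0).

((1, 3, 0, 1, 6), (5, 5, 7, 8, 6), (0, 5, 4, 6, 7), (7, 9, 6, 5, 3), (4, 3, 10, 6, 3), (1, 8, 5, 4, 7))

ω-coordinates c = M·v, v = (679313, 228988, 436672, 960212, 1176192):
  c_1 = 0*679313 + 1*228988 + 0*436672 + 0*960212 + 0*1176192 = 228988
  c_2 = 1*679313 + 1*228988 + 1*436672 + 0*960212 + 0*1176192 = 1344973
  c_3 = 0*679313 + 0*228988 + 0*436672 + 1*960212 + 0*1176192 = 960212
  c_4 = 0*679313 + 0*228988 + -1*436672 + 0*960212 + 1*1176192 = 739520
  c_5 = 0*679313 + 0*228988 + 0*436672 + 0*960212 + 1*1176192 = 1176192
Expand coordinatewise in base 11:
  c_1 = 228988 = 1·11^0 + 5·11^1 + 0·11^2 + 7·11^3 + 4·11^4 + 1·11^5
  c_2 = 1344973 = 3·11^0 + 5·11^1 + 5·11^2 + 9·11^3 + 3·11^4 + 8·11^5
  c_3 = 960212 = 0·11^0 + 7·11^1 + 4·11^2 + 6·11^3 + 10·11^4 + 5·11^5
  c_4 = 739520 = 1·11^0 + 8·11^1 + 6·11^2 + 5·11^3 + 6·11^4 + 4·11^5
  c_5 = 1176192 = 6·11^0 + 6·11^1 + 7·11^2 + 3·11^3 + 3·11^4 + 7·11^5
Factor λ_0 = (1, 3, 0, 1, 6)
Factor λ_1 = (5, 5, 7, 8, 6)
Factor λ_2 = (0, 5, 4, 6, 7)
Factor λ_3 = (7, 9, 6, 5, 3)
Factor λ_4 = (4, 3, 10, 6, 3)
Factor λ_5 = (1, 8, 5, 4, 7)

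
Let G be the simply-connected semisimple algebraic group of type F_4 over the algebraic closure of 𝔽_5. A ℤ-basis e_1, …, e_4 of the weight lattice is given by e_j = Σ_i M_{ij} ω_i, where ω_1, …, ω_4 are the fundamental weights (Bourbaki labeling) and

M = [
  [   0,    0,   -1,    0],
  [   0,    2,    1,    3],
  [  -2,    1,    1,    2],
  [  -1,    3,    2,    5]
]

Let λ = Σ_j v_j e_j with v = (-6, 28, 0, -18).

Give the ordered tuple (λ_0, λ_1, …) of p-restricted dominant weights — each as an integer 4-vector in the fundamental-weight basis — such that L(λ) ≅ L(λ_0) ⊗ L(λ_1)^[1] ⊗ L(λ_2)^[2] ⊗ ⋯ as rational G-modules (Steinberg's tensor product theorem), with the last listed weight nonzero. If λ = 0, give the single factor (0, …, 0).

((0, 2, 4, 0),)

Converting to the ω-basis (c_i = row i of M dotted with v = (-6, 28, 0, -18)):
  c_1 = (0)·(-6) + (0)·(28) + (-1)·(0) + (0)·(-18) = 0
  c_2 = (0)·(-6) + (2)·(28) + (1)·(0) + (3)·(-18) = 2
  c_3 = (-2)·(-6) + (1)·(28) + (1)·(0) + (2)·(-18) = 4
  c_4 = (-1)·(-6) + (3)·(28) + (2)·(0) + (5)·(-18) = 0
Writing each c_i in base p = 5:
  c_1 = 0
  c_2 = 2 = 2·5^0
  c_3 = 4 = 4·5^0
  c_4 = 0
p-restricted factor λ_0 = (0, 2, 4, 0)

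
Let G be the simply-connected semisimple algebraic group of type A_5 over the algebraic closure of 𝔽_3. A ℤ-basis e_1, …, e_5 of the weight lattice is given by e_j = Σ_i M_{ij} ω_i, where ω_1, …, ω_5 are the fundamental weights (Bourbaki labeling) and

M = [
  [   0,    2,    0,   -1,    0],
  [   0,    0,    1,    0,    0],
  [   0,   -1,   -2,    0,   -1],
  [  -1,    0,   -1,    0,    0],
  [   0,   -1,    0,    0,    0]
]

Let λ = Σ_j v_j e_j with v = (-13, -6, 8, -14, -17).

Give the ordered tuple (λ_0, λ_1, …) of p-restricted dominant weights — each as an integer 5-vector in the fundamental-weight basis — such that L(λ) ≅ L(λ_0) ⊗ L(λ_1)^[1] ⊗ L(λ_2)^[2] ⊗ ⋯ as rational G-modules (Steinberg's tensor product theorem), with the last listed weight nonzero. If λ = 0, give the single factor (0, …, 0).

((2, 2, 1, 2, 0), (0, 2, 2, 1, 2))

In the fundamental-weight basis, λ has coordinates c = M·v (v = (-13, -6, 8, -14, -17)):
  c_1 = (0)·(-13) + (2)·(-6) + (0)·(8) + (-1)·(-14) + (0)·(-17) = 2
  c_2 = (0)·(-13) + (0)·(-6) + (1)·(8) + (0)·(-14) + (0)·(-17) = 8
  c_3 = (0)·(-13) + (-1)·(-6) + (-2)·(8) + (0)·(-14) + (-1)·(-17) = 7
  c_4 = (-1)·(-13) + (0)·(-6) + (-1)·(8) + (0)·(-14) + (0)·(-17) = 5
  c_5 = (0)·(-13) + (-1)·(-6) + (0)·(8) + (0)·(-14) + (0)·(-17) = 6
Base-3 expansion of each c_i:
  c_1 = 2 = 2·3^0
  c_2 = 8 = 2·3^0 + 2·3^1
  c_3 = 7 = 1·3^0 + 2·3^1
  c_4 = 5 = 2·3^0 + 1·3^1
  c_5 = 6 = 0·3^0 + 2·3^1
λ_0 = (2, 2, 1, 2, 0)
λ_1 = (0, 2, 2, 1, 2)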